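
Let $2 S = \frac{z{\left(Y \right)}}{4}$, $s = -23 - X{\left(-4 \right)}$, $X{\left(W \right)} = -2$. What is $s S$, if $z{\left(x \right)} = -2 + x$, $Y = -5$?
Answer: $\frac{147}{8} \approx 18.375$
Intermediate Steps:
$s = -21$ ($s = -23 - -2 = -23 + 2 = -21$)
$S = - \frac{7}{8}$ ($S = \frac{\left(-2 - 5\right) \frac{1}{4}}{2} = \frac{\left(-7\right) \frac{1}{4}}{2} = \frac{1}{2} \left(- \frac{7}{4}\right) = - \frac{7}{8} \approx -0.875$)
$s S = \left(-21\right) \left(- \frac{7}{8}\right) = \frac{147}{8}$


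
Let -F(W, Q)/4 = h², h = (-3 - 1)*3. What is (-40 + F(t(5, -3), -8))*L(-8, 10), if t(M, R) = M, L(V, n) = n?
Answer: -6160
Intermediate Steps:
h = -12 (h = -4*3 = -12)
F(W, Q) = -576 (F(W, Q) = -4*(-12)² = -4*144 = -576)
(-40 + F(t(5, -3), -8))*L(-8, 10) = (-40 - 576)*10 = -616*10 = -6160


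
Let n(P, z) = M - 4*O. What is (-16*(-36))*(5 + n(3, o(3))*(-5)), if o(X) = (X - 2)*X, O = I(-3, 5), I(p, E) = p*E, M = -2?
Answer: -164160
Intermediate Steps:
I(p, E) = E*p
O = -15 (O = 5*(-3) = -15)
o(X) = X*(-2 + X) (o(X) = (-2 + X)*X = X*(-2 + X))
n(P, z) = 58 (n(P, z) = -2 - 4*(-15) = -2 + 60 = 58)
(-16*(-36))*(5 + n(3, o(3))*(-5)) = (-16*(-36))*(5 + 58*(-5)) = 576*(5 - 290) = 576*(-285) = -164160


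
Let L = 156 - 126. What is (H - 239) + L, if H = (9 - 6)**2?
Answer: -200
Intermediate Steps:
L = 30
H = 9 (H = 3**2 = 9)
(H - 239) + L = (9 - 239) + 30 = -230 + 30 = -200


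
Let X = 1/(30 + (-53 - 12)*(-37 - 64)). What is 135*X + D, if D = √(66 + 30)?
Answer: 27/1319 + 4*√6 ≈ 9.8184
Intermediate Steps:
D = 4*√6 (D = √96 = 4*√6 ≈ 9.7980)
X = 1/6595 (X = 1/(30 - 65*(-101)) = 1/(30 + 6565) = 1/6595 ≈ 0.00015163)
135*X + D = 135*(1/6595) + 4*√6 = 27/1319 + 4*√6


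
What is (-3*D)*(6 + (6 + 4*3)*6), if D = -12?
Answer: 4104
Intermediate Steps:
(-3*D)*(6 + (6 + 4*3)*6) = (-3*(-12))*(6 + (6 + 4*3)*6) = 36*(6 + (6 + 12)*6) = 36*(6 + 18*6) = 36*(6 + 108) = 36*114 = 4104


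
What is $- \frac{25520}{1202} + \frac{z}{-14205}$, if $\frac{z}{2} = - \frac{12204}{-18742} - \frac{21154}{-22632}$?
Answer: $- \frac{9610486228531099}{452652153695190} \approx -21.232$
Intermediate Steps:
$z = \frac{168167299}{53021118}$ ($z = 2 \left(- \frac{12204}{-18742} - \frac{21154}{-22632}\right) = 2 \left(\left(-12204\right) \left(- \frac{1}{18742}\right) - - \frac{10577}{11316}\right) = 2 \left(\frac{6102}{9371} + \frac{10577}{11316}\right) = 2 \cdot \frac{168167299}{106042236} = \frac{168167299}{53021118} \approx 3.1717$)
$- \frac{25520}{1202} + \frac{z}{-14205} = - \frac{25520}{1202} + \frac{168167299}{53021118 \left(-14205\right)} = \left(-25520\right) \frac{1}{1202} + \frac{168167299}{53021118} \left(- \frac{1}{14205}\right) = - \frac{12760}{601} - \frac{168167299}{753164981190} = - \frac{9610486228531099}{452652153695190}$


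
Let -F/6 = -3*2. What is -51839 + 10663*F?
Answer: 332029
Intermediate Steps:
F = 36 (F = -(-18)*2 = -6*(-6) = 36)
-51839 + 10663*F = -51839 + 10663*36 = -51839 + 383868 = 332029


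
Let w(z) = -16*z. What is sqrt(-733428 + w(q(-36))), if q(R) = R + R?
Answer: 6*I*sqrt(20341) ≈ 855.73*I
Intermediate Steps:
q(R) = 2*R
sqrt(-733428 + w(q(-36))) = sqrt(-733428 - 32*(-36)) = sqrt(-733428 - 16*(-72)) = sqrt(-733428 + 1152) = sqrt(-732276) = 6*I*sqrt(20341)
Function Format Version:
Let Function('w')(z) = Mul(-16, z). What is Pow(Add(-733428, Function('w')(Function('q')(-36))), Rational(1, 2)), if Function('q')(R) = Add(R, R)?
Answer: Mul(6, I, Pow(20341, Rational(1, 2))) ≈ Mul(855.73, I)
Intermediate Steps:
Function('q')(R) = Mul(2, R)
Pow(Add(-733428, Function('w')(Function('q')(-36))), Rational(1, 2)) = Pow(Add(-733428, Mul(-16, Mul(2, -36))), Rational(1, 2)) = Pow(Add(-733428, Mul(-16, -72)), Rational(1, 2)) = Pow(Add(-733428, 1152), Rational(1, 2)) = Pow(-732276, Rational(1, 2)) = Mul(6, I, Pow(20341, Rational(1, 2)))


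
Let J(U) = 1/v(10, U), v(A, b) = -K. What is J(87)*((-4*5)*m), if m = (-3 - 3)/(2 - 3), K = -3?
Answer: -40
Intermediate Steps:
v(A, b) = 3 (v(A, b) = -1*(-3) = 3)
J(U) = ⅓ (J(U) = 1/3 = ⅓)
m = 6 (m = -6/(-1) = -6*(-1) = 6)
J(87)*((-4*5)*m) = (-4*5*6)/3 = (-20*6)/3 = (⅓)*(-120) = -40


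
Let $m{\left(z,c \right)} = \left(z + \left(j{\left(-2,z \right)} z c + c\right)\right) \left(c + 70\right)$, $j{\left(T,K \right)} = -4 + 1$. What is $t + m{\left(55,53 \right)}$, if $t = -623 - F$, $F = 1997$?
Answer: $-1064971$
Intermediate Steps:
$j{\left(T,K \right)} = -3$
$m{\left(z,c \right)} = \left(70 + c\right) \left(c + z - 3 c z\right)$ ($m{\left(z,c \right)} = \left(z + \left(- 3 z c + c\right)\right) \left(c + 70\right) = \left(z - \left(- c + 3 c z\right)\right) \left(70 + c\right) = \left(c + z - 3 c z\right) \left(70 + c\right) = \left(70 + c\right) \left(c + z - 3 c z\right)$)
$t = -2620$ ($t = -623 - 1997 = -2620$)
$t + m{\left(55,53 \right)} = -2620 + \left(53^{2} + 70 \cdot 53 + 70 \cdot 55 - 11077 \cdot 55 - 165 \cdot 53^{2}\right) = -2620 + \left(2809 + 3710 + 3850 - 609235 - 165 \cdot 2809\right) = -2620 + \left(2809 + 3710 + 3850 - 609235 - 463485\right) = -2620 - 1062351 = -1064971$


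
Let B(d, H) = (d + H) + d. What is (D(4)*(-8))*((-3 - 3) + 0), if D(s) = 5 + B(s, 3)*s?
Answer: 2352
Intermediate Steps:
B(d, H) = H + 2*d (B(d, H) = (H + d) + d = H + 2*d)
D(s) = 5 + s*(3 + 2*s) (D(s) = 5 + (3 + 2*s)*s = 5 + s*(3 + 2*s))
(D(4)*(-8))*((-3 - 3) + 0) = ((5 + 4*(3 + 2*4))*(-8))*((-3 - 3) + 0) = ((5 + 4*(3 + 8))*(-8))*(-6 + 0) = ((5 + 4*11)*(-8))*(-6) = ((5 + 44)*(-8))*(-6) = (49*(-8))*(-6) = -392*(-6) = 2352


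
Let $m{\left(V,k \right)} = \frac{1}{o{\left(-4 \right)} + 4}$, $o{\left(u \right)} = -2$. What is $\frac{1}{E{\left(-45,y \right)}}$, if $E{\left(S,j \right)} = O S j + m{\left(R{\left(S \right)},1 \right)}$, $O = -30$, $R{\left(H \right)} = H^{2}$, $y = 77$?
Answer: $\frac{2}{207901} \approx 9.62 \cdot 10^{-6}$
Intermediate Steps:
$m{\left(V,k \right)} = \frac{1}{2}$ ($m{\left(V,k \right)} = \frac{1}{-2 + 4} = \frac{1}{2}$)
$E{\left(S,j \right)} = \frac{1}{2} - 30 S j$ ($E{\left(S,j \right)} = - 30 S j + \frac{1}{2} = \frac{1}{2} - 30 S j$)
$\frac{1}{E{\left(-45,y \right)}} = \frac{1}{\frac{1}{2} - \left(-1350\right) 77} = \frac{1}{\frac{1}{2} + 103950} = \frac{1}{\frac{207901}{2}} = \frac{2}{207901}$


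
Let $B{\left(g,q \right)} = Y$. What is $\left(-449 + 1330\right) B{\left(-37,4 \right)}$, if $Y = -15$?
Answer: $-13215$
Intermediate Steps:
$B{\left(g,q \right)} = -15$
$\left(-449 + 1330\right) B{\left(-37,4 \right)} = \left(-449 + 1330\right) \left(-15\right) = 881 \left(-15\right) = -13215$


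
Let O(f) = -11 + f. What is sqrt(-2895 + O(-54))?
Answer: 4*I*sqrt(185) ≈ 54.406*I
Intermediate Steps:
sqrt(-2895 + O(-54)) = sqrt(-2895 + (-11 - 54)) = sqrt(-2895 - 65) = sqrt(-2960) = 4*I*sqrt(185)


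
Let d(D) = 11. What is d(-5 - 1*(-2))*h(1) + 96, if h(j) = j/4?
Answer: 395/4 ≈ 98.750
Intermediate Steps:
h(j) = j/4 (h(j) = j*(1/4) = j/4)
d(-5 - 1*(-2))*h(1) + 96 = 11*((1/4)*1) + 96 = 11*(1/4) + 96 = 11/4 + 96 = 395/4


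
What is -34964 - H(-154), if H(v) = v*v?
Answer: -58680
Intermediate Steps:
H(v) = v²
-34964 - H(-154) = -34964 - 1*(-154)² = -34964 - 1*23716 = -34964 - 23716 = -58680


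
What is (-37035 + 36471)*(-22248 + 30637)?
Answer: -4731396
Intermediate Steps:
(-37035 + 36471)*(-22248 + 30637) = -564*8389 = -4731396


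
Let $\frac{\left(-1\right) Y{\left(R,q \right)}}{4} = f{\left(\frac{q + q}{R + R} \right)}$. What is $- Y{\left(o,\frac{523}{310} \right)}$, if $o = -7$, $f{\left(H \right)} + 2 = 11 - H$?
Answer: $\frac{40106}{1085} \approx 36.964$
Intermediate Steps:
$f{\left(H \right)} = 9 - H$ ($f{\left(H \right)} = -2 - \left(-11 + H\right) = 9 - H$)
$Y{\left(R,q \right)} = -36 + \frac{4 q}{R}$ ($Y{\left(R,q \right)} = - 4 \left(9 - \frac{q + q}{R + R}\right) = - 4 \left(9 - \frac{2 q}{2 R}\right) = - 4 \left(9 - 2 q \frac{1}{2 R}\right) = - 4 \left(9 - \frac{q}{R}\right) = -36 + \frac{4 q}{R}$)
$- Y{\left(o,\frac{523}{310} \right)} = - (-36 + \frac{4 \cdot \frac{523}{310}}{-7}) = - (-36 + 4 \cdot 523 \cdot \frac{1}{310} \left(- \frac{1}{7}\right)) = - (-36 + 4 \cdot \frac{523}{310} \left(- \frac{1}{7}\right)) = - (-36 - \frac{1046}{1085}) = \left(-1\right) \left(- \frac{40106}{1085}\right) = \frac{40106}{1085}$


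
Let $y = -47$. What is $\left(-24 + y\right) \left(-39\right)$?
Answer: $2769$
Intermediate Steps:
$\left(-24 + y\right) \left(-39\right) = \left(-24 - 47\right) \left(-39\right) = \left(-71\right) \left(-39\right) = 2769$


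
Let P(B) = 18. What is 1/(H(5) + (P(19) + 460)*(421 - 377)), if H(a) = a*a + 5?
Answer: 1/21062 ≈ 4.7479e-5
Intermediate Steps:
H(a) = 5 + a² (H(a) = a² + 5 = 5 + a²)
1/(H(5) + (P(19) + 460)*(421 - 377)) = 1/((5 + 5²) + (18 + 460)*(421 - 377)) = 1/((5 + 25) + 478*44) = 1/(30 + 21032) = 1/21062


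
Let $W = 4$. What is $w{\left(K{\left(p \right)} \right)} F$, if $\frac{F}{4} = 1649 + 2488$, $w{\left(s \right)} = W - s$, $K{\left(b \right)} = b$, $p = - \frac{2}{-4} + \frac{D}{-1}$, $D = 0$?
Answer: $57918$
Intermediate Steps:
$p = \frac{1}{2}$ ($p = - \frac{2}{-4} + \frac{0}{-1} = \left(-2\right) \left(- \frac{1}{4}\right) + 0 \left(-1\right) = \frac{1}{2} + 0 = \frac{1}{2} \approx 0.5$)
$w{\left(s \right)} = 4 - s$
$F = 16548$ ($F = 4 \left(1649 + 2488\right) = 4 \cdot 4137 = 16548$)
$w{\left(K{\left(p \right)} \right)} F = \left(4 - \frac{1}{2}\right) 16548 = \frac{7}{2} \cdot 16548 = 57918$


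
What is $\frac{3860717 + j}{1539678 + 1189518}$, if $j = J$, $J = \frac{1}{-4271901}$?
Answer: $\frac{4123150203254}{2914713780399} \approx 1.4146$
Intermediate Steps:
$J = - \frac{1}{4271901} \approx -2.3409 \cdot 10^{-7}$
$j = - \frac{1}{4271901} \approx -2.3409 \cdot 10^{-7}$
$\frac{3860717 + j}{1539678 + 1189518} = \frac{3860717 - \frac{1}{4271901}}{1539678 + 1189518} = \frac{16492600813016}{4271901 \cdot 2729196} = \frac{16492600813016}{4271901} \cdot \frac{1}{2729196} = \frac{4123150203254}{2914713780399}$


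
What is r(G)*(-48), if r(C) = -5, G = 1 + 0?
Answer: 240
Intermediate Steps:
G = 1
r(G)*(-48) = -5*(-48) = 240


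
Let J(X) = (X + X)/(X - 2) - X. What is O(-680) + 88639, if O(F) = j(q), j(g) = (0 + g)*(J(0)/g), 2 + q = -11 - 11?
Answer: 88639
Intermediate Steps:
J(X) = -X + 2*X/(-2 + X) (J(X) = (2*X)/(-2 + X) - X = 2*X/(-2 + X) - X = -X + 2*X/(-2 + X))
q = -24 (q = -2 + (-11 - 11) = -2 - 22 = -24)
j(g) = 0 (j(g) = (0 + g)*((0*(4 - 1*0)/(-2 + 0))/g) = g*((0*(4 + 0)/(-2))/g) = g*((0*(-1/2)*4)/g) = g*(0/g) = g*0 = 0)
O(F) = 0
O(-680) + 88639 = 0 + 88639 = 88639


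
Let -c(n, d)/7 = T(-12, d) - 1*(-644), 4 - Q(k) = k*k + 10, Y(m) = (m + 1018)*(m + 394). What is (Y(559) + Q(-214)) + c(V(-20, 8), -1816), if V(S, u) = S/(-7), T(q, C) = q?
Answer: 1452655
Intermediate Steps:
Y(m) = (394 + m)*(1018 + m) (Y(m) = (1018 + m)*(394 + m) = (394 + m)*(1018 + m))
V(S, u) = -S/7 (V(S, u) = S*(-⅐) = -S/7)
Q(k) = -6 - k² (Q(k) = 4 - (k*k + 10) = 4 - (k² + 10) = 4 - (10 + k²) = 4 + (-10 - k²) = -6 - k²)
c(n, d) = -4424 (c(n, d) = -7*(-12 - 1*(-644)) = -7*(-12 + 644) = -7*632 = -4424)
(Y(559) + Q(-214)) + c(V(-20, 8), -1816) = ((401092 + 559² + 1412*559) + (-6 - 1*(-214)²)) - 4424 = ((401092 + 312481 + 789308) + (-6 - 1*45796)) - 4424 = (1502881 + (-6 - 45796)) - 4424 = (1502881 - 45802) - 4424 = 1457079 - 4424 = 1452655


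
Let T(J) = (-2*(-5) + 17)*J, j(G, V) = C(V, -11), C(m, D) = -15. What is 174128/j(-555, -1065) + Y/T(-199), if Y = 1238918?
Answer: -318057838/26865 ≈ -11839.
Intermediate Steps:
j(G, V) = -15
T(J) = 27*J (T(J) = (10 + 17)*J = 27*J)
174128/j(-555, -1065) + Y/T(-199) = 174128/(-15) + 1238918/((27*(-199))) = 174128*(-1/15) + 1238918/(-5373) = -174128/15 + 1238918*(-1/5373) = -174128/15 - 1238918/5373 = -318057838/26865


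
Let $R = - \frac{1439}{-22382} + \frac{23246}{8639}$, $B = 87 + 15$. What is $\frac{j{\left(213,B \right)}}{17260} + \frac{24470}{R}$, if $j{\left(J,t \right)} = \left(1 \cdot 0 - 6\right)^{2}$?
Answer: $\frac{20416309314040337}{2298701872295} \approx 8881.7$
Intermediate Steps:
$B = 102$
$j{\left(J,t \right)} = 36$ ($j{\left(J,t \right)} = \left(0 - 6\right)^{2} = \left(-6\right)^{2} = 36$)
$R = \frac{532723493}{193358098}$ ($R = \left(-1439\right) \left(- \frac{1}{22382}\right) + 23246 \cdot \frac{1}{8639} = \frac{1439}{22382} + \frac{23246}{8639} = \frac{532723493}{193358098} \approx 2.7551$)
$\frac{j{\left(213,B \right)}}{17260} + \frac{24470}{R} = \frac{36}{17260} + \frac{24470}{\frac{532723493}{193358098}} = 36 \cdot \frac{1}{17260} + 24470 \cdot \frac{193358098}{532723493} = \frac{9}{4315} + \frac{4731472658060}{532723493} = \frac{20416309314040337}{2298701872295}$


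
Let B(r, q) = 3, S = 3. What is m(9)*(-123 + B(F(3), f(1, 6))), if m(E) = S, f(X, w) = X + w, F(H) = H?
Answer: -360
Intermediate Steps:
m(E) = 3
m(9)*(-123 + B(F(3), f(1, 6))) = 3*(-123 + 3) = 3*(-120) = -360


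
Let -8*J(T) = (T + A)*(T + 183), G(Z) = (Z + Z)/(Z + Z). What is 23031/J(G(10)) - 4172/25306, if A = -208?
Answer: 31275533/6693437 ≈ 4.6726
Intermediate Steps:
G(Z) = 1 (G(Z) = (2*Z)/((2*Z)) = (2*Z)*(1/(2*Z)) = 1)
J(T) = -(-208 + T)*(183 + T)/8 (J(T) = -(T - 208)*(T + 183)/8 = -(-208 + T)*(183 + T)/8)
23031/J(G(10)) - 4172/25306 = 23031/(4758 - ⅛*1² + (25/8)*1) - 4172/25306 = 23031/(4758 - ⅛*1 + 25/8) - 4172*1/25306 = 23031/(4758 - ⅛ + 25/8) - 2086/12653 = 23031/4761 - 2086/12653 = 23031*(1/4761) - 2086/12653 = 2559/529 - 2086/12653 = 31275533/6693437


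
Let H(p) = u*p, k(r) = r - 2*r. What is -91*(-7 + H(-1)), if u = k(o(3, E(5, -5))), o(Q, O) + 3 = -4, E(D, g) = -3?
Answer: 1274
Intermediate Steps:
o(Q, O) = -7 (o(Q, O) = -3 - 4 = -7)
k(r) = -r
u = 7 (u = -1*(-7) = 7)
H(p) = 7*p
-91*(-7 + H(-1)) = -91*(-7 + 7*(-1)) = -91*(-7 - 7) = -91*(-14) = 1274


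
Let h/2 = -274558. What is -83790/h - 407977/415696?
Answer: -47298882623/57066331184 ≈ -0.82884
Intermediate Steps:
h = -549116 (h = 2*(-274558) = -549116)
-83790/h - 407977/415696 = -83790/(-549116) - 407977/415696 = -83790*(-1/549116) - 407977*1/415696 = 41895/274558 - 407977/415696 = -47298882623/57066331184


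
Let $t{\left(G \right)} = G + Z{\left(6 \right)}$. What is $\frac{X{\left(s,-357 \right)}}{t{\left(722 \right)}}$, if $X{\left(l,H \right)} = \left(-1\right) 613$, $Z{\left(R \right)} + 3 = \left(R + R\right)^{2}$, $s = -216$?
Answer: $- \frac{613}{863} \approx -0.71031$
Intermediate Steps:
$Z{\left(R \right)} = -3 + 4 R^{2}$ ($Z{\left(R \right)} = -3 + \left(R + R\right)^{2} = -3 + \left(2 R\right)^{2} = -3 + 4 R^{2}$)
$X{\left(l,H \right)} = -613$
$t{\left(G \right)} = 141 + G$ ($t{\left(G \right)} = G - \left(3 - 4 \cdot 6^{2}\right) = G + \left(-3 + 4 \cdot 36\right) = G + \left(-3 + 144\right) = G + 141 = 141 + G$)
$\frac{X{\left(s,-357 \right)}}{t{\left(722 \right)}} = - \frac{613}{141 + 722} = - \frac{613}{863}$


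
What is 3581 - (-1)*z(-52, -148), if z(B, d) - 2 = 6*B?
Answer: 3271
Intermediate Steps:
z(B, d) = 2 + 6*B
3581 - (-1)*z(-52, -148) = 3581 - (-1)*(2 + 6*(-52)) = 3581 - (-1)*(2 - 312) = 3581 - (-1)*(-310) = 3581 - 1*310 = 3581 - 310 = 3271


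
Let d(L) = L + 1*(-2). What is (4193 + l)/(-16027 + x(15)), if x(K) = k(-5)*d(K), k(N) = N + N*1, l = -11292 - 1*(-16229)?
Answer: -9130/16157 ≈ -0.56508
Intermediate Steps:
l = 4937 (l = -11292 + 16229 = 4937)
k(N) = 2*N (k(N) = N + N = 2*N)
d(L) = -2 + L (d(L) = L - 2 = -2 + L)
x(K) = 20 - 10*K (x(K) = (2*(-5))*(-2 + K) = -10*(-2 + K) = 20 - 10*K)
(4193 + l)/(-16027 + x(15)) = (4193 + 4937)/(-16027 + (20 - 10*15)) = 9130/(-16027 + (20 - 150)) = 9130/(-16027 - 130) = 9130/(-16157) = 9130*(-1/16157) = -9130/16157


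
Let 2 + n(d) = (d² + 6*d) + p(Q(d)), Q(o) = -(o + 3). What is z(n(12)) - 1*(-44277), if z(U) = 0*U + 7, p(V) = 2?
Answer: 44284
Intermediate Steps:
Q(o) = -3 - o (Q(o) = -(3 + o) = -3 - o)
n(d) = d² + 6*d (n(d) = -2 + ((d² + 6*d) + 2) = -2 + (2 + d² + 6*d) = d² + 6*d)
z(U) = 7 (z(U) = 0 + 7 = 7)
z(n(12)) - 1*(-44277) = 7 - 1*(-44277) = 7 + 44277 = 44284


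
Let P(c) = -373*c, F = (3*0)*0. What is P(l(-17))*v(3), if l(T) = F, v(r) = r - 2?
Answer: 0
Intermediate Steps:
F = 0 (F = 0*0 = 0)
v(r) = -2 + r
l(T) = 0
P(l(-17))*v(3) = (-373*0)*(-2 + 3) = 0*1 = 0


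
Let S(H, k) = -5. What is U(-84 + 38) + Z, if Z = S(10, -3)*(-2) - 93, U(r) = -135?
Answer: -218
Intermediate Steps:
Z = -83 (Z = -5*(-2) - 93 = 10 - 93 = -83)
U(-84 + 38) + Z = -135 - 83 = -218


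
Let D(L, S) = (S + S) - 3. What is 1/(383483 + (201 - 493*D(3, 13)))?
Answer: 1/372345 ≈ 2.6857e-6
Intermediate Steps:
D(L, S) = -3 + 2*S (D(L, S) = 2*S - 3 = -3 + 2*S)
1/(383483 + (201 - 493*D(3, 13))) = 1/(383483 + (201 - 493*(-3 + 2*13))) = 1/(383483 + (201 - 493*(-3 + 26))) = 1/(383483 + (201 - 493*23)) = 1/(383483 + (201 - 11339)) = 1/(383483 - 11138) = 1/372345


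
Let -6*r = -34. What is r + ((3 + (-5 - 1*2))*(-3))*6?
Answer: 233/3 ≈ 77.667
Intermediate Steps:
r = 17/3 (r = -⅙*(-34) = 17/3 ≈ 5.6667)
r + ((3 + (-5 - 1*2))*(-3))*6 = 17/3 + ((3 + (-5 - 1*2))*(-3))*6 = 17/3 + ((3 + (-5 - 2))*(-3))*6 = 17/3 + ((3 - 7)*(-3))*6 = 17/3 - 4*(-3)*6 = 17/3 + 12*6 = 17/3 + 72 = 233/3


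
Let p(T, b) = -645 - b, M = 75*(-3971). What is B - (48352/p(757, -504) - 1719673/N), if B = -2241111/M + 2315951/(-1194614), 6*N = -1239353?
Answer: 7050081231584949647489/20724384006098449050 ≈ 340.18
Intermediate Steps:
N = -1239353/6 (N = (⅙)*(-1239353) = -1239353/6 ≈ -2.0656e+5)
M = -297825
B = 662504823193/118595304850 (B = -2241111/(-297825) + 2315951/(-1194614) = -2241111*(-1/297825) + 2315951*(-1/1194614) = 747037/99275 - 2315951/1194614 = 662504823193/118595304850 ≈ 5.5863)
B - (48352/p(757, -504) - 1719673/N) = 662504823193/118595304850 - (48352/(-645 - 1*(-504)) - 1719673/(-1239353/6)) = 662504823193/118595304850 - (48352/(-645 + 504) - 1719673*(-6/1239353)) = 662504823193/118595304850 - (48352/(-141) + 10318038/1239353) = 662504823193/118595304850 - (48352*(-1/141) + 10318038/1239353) = 662504823193/118595304850 - (-48352/141 + 10318038/1239353) = 662504823193/118595304850 - 1*(-58470352898/174748773) = 662504823193/118595304850 + 58470352898/174748773 = 7050081231584949647489/20724384006098449050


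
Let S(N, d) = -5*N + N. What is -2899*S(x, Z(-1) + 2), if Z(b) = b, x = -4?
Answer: -46384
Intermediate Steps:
S(N, d) = -4*N
-2899*S(x, Z(-1) + 2) = -(-11596)*(-4) = -2899*16 = -46384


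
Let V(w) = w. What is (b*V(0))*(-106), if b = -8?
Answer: 0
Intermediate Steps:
(b*V(0))*(-106) = -8*0*(-106) = 0*(-106) = 0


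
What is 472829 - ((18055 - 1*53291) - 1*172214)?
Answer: 680279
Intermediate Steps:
472829 - ((18055 - 1*53291) - 1*172214) = 472829 - ((18055 - 53291) - 172214) = 472829 - (-35236 - 172214) = 472829 - 1*(-207450) = 472829 + 207450 = 680279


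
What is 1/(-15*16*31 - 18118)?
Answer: -1/25558 ≈ -3.9127e-5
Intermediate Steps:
1/(-15*16*31 - 18118) = 1/(-240*31 - 18118) = 1/(-7440 - 18118) = 1/(-25558) = -1/25558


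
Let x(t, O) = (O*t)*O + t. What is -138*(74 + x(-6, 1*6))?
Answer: 20424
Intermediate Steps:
x(t, O) = t + t*O² (x(t, O) = t*O² + t = t + t*O²)
-138*(74 + x(-6, 1*6)) = -138*(74 - 6*(1 + (1*6)²)) = -138*(74 - 6*(1 + 6²)) = -138*(74 - 6*(1 + 36)) = -138*(74 - 6*37) = -138*(74 - 222) = -138*(-148) = 20424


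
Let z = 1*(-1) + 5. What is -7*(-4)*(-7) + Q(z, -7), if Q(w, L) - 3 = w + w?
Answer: -185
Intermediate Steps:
z = 4 (z = -1 + 5 = 4)
Q(w, L) = 3 + 2*w (Q(w, L) = 3 + (w + w) = 3 + 2*w)
-7*(-4)*(-7) + Q(z, -7) = -7*(-4)*(-7) + (3 + 2*4) = 28*(-7) + (3 + 8) = -196 + 11 = -185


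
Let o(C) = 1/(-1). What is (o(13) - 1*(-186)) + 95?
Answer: 280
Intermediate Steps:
o(C) = -1
(o(13) - 1*(-186)) + 95 = (-1 - 1*(-186)) + 95 = (-1 + 186) + 95 = 185 + 95 = 280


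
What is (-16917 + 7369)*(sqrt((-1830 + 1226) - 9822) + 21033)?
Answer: -200823084 - 9548*I*sqrt(10426) ≈ -2.0082e+8 - 9.7493e+5*I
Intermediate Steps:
(-16917 + 7369)*(sqrt((-1830 + 1226) - 9822) + 21033) = -9548*(sqrt(-604 - 9822) + 21033) = -9548*(sqrt(-10426) + 21033) = -9548*(I*sqrt(10426) + 21033) = -9548*(21033 + I*sqrt(10426)) = -200823084 - 9548*I*sqrt(10426)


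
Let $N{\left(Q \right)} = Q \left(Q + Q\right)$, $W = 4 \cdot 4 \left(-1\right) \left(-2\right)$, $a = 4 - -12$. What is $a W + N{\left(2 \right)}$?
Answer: $520$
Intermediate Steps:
$a = 16$ ($a = 4 + 12 = 16$)
$W = 32$ ($W = 16 \left(-1\right) \left(-2\right) = \left(-16\right) \left(-2\right) = 32$)
$N{\left(Q \right)} = 2 Q^{2}$ ($N{\left(Q \right)} = Q 2 Q = 2 Q^{2}$)
$a W + N{\left(2 \right)} = 16 \cdot 32 + 2 \cdot 2^{2} = 512 + 2 \cdot 4 = 512 + 8 = 520$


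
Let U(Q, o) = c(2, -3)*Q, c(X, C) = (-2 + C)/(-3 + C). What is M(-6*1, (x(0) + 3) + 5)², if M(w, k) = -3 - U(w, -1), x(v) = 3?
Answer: 4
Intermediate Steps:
c(X, C) = (-2 + C)/(-3 + C)
U(Q, o) = 5*Q/6 (U(Q, o) = ((-2 - 3)/(-3 - 3))*Q = (-5/(-6))*Q = (-⅙*(-5))*Q = 5*Q/6)
M(w, k) = -3 - 5*w/6
M(-6*1, (x(0) + 3) + 5)² = (-3 - (-5))² = (-3 - ⅚*(-6))² = (-3 + 5)² = 2² = 4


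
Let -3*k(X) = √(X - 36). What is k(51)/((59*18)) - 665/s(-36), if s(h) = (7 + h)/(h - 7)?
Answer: -28595/29 - √15/3186 ≈ -986.04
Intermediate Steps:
s(h) = (7 + h)/(-7 + h)
k(X) = -√(-36 + X)/3 (k(X) = -√(X - 36)/3 = -√(-36 + X)/3)
k(51)/((59*18)) - 665/s(-36) = (-√(-36 + 51)/3)/((59*18)) - 665*(-7 - 36)/(7 - 36) = -√15/3/1062 - 665/(-29/(-43)) = -√15/3*(1/1062) - 665/((-1/43*(-29))) = -√15/3186 - 665/29/43 = -√15/3186 - 665*43/29 = -√15/3186 - 28595/29 = -28595/29 - √15/3186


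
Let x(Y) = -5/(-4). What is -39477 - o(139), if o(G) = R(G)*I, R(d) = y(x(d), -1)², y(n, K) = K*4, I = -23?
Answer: -39109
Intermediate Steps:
x(Y) = 5/4 (x(Y) = -5*(-¼) = 5/4)
y(n, K) = 4*K
R(d) = 16 (R(d) = (4*(-1))² = (-4)² = 16)
o(G) = -368 (o(G) = 16*(-23) = -368)
-39477 - o(139) = -39477 - 1*(-368) = -39477 + 368 = -39109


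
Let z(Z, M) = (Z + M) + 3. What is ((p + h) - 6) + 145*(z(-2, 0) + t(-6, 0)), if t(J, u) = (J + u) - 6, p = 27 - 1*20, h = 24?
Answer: -1570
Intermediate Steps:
z(Z, M) = 3 + M + Z (z(Z, M) = (M + Z) + 3 = 3 + M + Z)
p = 7 (p = 27 - 20 = 7)
t(J, u) = -6 + J + u
((p + h) - 6) + 145*(z(-2, 0) + t(-6, 0)) = ((7 + 24) - 6) + 145*((3 + 0 - 2) + (-6 - 6 + 0)) = (31 - 6) + 145*(1 - 12) = 25 + 145*(-11) = 25 - 1595 = -1570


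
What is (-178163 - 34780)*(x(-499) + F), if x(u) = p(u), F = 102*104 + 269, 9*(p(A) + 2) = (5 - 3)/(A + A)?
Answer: -3466685351144/1497 ≈ -2.3158e+9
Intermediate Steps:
p(A) = -2 + 1/(9*A) (p(A) = -2 + ((5 - 3)/(A + A))/9 = -2 + (2/((2*A)))/9 = -2 + (2*(1/(2*A)))/9 = -2 + 1/(9*A))
F = 10877 (F = 10608 + 269 = 10877)
x(u) = -2 + 1/(9*u)
(-178163 - 34780)*(x(-499) + F) = (-178163 - 34780)*((-2 + (1/9)/(-499)) + 10877) = -212943*((-2 + (1/9)*(-1/499)) + 10877) = -212943*((-2 - 1/4491) + 10877) = -212943*(-8983/4491 + 10877) = -212943*48839624/4491 = -3466685351144/1497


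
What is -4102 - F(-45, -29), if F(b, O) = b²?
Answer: -6127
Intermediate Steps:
-4102 - F(-45, -29) = -4102 - 1*(-45)² = -4102 - 1*2025 = -4102 - 2025 = -6127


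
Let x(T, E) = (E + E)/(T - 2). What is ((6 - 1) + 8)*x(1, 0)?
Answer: 0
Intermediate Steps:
x(T, E) = 2*E/(-2 + T) (x(T, E) = (2*E)/(-2 + T) = 2*E/(-2 + T))
((6 - 1) + 8)*x(1, 0) = ((6 - 1) + 8)*(2*0/(-2 + 1)) = (5 + 8)*(2*0/(-1)) = 13*(2*0*(-1)) = 13*0 = 0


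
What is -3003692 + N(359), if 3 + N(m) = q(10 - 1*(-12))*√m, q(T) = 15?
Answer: -3003695 + 15*√359 ≈ -3.0034e+6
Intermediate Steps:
N(m) = -3 + 15*√m
-3003692 + N(359) = -3003692 + (-3 + 15*√359) = -3003695 + 15*√359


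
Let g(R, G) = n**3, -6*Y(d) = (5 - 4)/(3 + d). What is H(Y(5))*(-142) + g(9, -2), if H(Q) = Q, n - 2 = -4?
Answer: -121/24 ≈ -5.0417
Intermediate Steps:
n = -2 (n = 2 - 4 = -2)
Y(d) = -1/(6*(3 + d)) (Y(d) = -(5 - 4)/(6*(3 + d)) = -1/(6*(3 + d)))
g(R, G) = -8 (g(R, G) = (-2)**3 = -8)
H(Y(5))*(-142) + g(9, -2) = -1/(18 + 6*5)*(-142) - 8 = -1/(18 + 30)*(-142) - 8 = -1/48*(-142) - 8 = 71/24 - 8 = -121/24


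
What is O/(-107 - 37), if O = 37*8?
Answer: -37/18 ≈ -2.0556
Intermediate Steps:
O = 296
O/(-107 - 37) = 296/(-107 - 37) = 296/(-144) = -1/144*296 = -37/18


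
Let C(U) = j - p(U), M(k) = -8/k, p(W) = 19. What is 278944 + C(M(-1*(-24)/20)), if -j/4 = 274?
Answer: 277829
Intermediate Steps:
j = -1096 (j = -4*274 = -1096)
C(U) = -1115 (C(U) = -1096 - 1*19 = -1096 - 19 = -1115)
278944 + C(M(-1*(-24)/20)) = 278944 - 1115 = 277829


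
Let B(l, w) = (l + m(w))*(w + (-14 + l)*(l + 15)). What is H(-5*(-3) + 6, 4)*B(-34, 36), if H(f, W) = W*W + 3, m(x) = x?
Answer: 36024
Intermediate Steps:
B(l, w) = (l + w)*(w + (-14 + l)*(15 + l)) (B(l, w) = (l + w)*(w + (-14 + l)*(l + 15)) = (l + w)*(w + (-14 + l)*(15 + l)))
H(f, W) = 3 + W² (H(f, W) = W² + 3 = 3 + W²)
H(-5*(-3) + 6, 4)*B(-34, 36) = (3 + 4²)*((-34)² + (-34)³ + 36² - 210*(-34) - 210*36 + 36*(-34)² + 2*(-34)*36) = (3 + 16)*(1156 - 39304 + 1296 + 7140 - 7560 + 36*1156 - 2448) = 19*(1156 - 39304 + 1296 + 7140 - 7560 + 41616 - 2448) = 19*1896 = 36024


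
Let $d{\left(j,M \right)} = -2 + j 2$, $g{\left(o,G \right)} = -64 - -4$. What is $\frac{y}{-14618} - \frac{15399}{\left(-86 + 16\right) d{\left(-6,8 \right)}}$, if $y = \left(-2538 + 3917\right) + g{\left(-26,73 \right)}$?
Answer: $- \frac{113197601}{7162820} \approx -15.803$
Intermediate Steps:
$g{\left(o,G \right)} = -60$ ($g{\left(o,G \right)} = -64 + 4 = -60$)
$d{\left(j,M \right)} = -2 + 2 j$
$y = 1319$ ($y = \left(-2538 + 3917\right) - 60 = 1379 - 60 = 1319$)
$\frac{y}{-14618} - \frac{15399}{\left(-86 + 16\right) d{\left(-6,8 \right)}} = \frac{1319}{-14618} - \frac{15399}{\left(-86 + 16\right) \left(-2 + 2 \left(-6\right)\right)} = 1319 \left(- \frac{1}{14618}\right) - \frac{15399}{\left(-70\right) \left(-2 - 12\right)} = - \frac{1319}{14618} - \frac{15399}{\left(-70\right) \left(-14\right)} = - \frac{1319}{14618} - \frac{15399}{980} = - \frac{113197601}{7162820}$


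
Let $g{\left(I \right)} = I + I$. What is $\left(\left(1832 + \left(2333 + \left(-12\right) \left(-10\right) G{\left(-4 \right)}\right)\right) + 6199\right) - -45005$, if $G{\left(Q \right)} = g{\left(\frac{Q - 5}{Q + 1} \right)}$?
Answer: $56089$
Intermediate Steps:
$g{\left(I \right)} = 2 I$
$G{\left(Q \right)} = \frac{2 \left(-5 + Q\right)}{1 + Q}$ ($G{\left(Q \right)} = 2 \frac{Q - 5}{Q + 1} = 2 \frac{-5 + Q}{1 + Q} = \frac{2 \left(-5 + Q\right)}{1 + Q}$)
$\left(\left(1832 + \left(2333 + \left(-12\right) \left(-10\right) G{\left(-4 \right)}\right)\right) + 6199\right) - -45005 = \left(\left(1832 + \left(2333 + \left(-12\right) \left(-10\right) \frac{2 \left(-5 - 4\right)}{1 - 4}\right)\right) + 6199\right) - -45005 = \left(\left(1832 + \left(2333 + 120 \cdot 2 \frac{1}{-3} \left(-9\right)\right)\right) + 6199\right) + 45005 = \left(\left(1832 + \left(2333 + 120 \cdot 2 \left(- \frac{1}{3}\right) \left(-9\right)\right)\right) + 6199\right) + 45005 = \left(\left(1832 + \left(2333 + 120 \cdot 6\right)\right) + 6199\right) + 45005 = \left(\left(1832 + \left(2333 + 720\right)\right) + 6199\right) + 45005 = \left(\left(1832 + 3053\right) + 6199\right) + 45005 = \left(4885 + 6199\right) + 45005 = 11084 + 45005 = 56089$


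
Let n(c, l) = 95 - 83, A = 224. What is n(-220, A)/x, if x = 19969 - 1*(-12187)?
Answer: 3/8039 ≈ 0.00037318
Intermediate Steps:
x = 32156 (x = 19969 + 12187 = 32156)
n(c, l) = 12
n(-220, A)/x = 12/32156 = 12*(1/32156) = 3/8039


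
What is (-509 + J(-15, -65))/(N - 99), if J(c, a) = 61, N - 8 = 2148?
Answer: -448/2057 ≈ -0.21779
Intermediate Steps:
N = 2156 (N = 8 + 2148 = 2156)
(-509 + J(-15, -65))/(N - 99) = (-509 + 61)/(2156 - 99) = -448/2057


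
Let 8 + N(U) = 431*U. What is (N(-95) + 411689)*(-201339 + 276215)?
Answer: 27759228736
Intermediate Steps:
N(U) = -8 + 431*U
(N(-95) + 411689)*(-201339 + 276215) = ((-8 + 431*(-95)) + 411689)*(-201339 + 276215) = ((-8 - 40945) + 411689)*74876 = (-40953 + 411689)*74876 = 370736*74876 = 27759228736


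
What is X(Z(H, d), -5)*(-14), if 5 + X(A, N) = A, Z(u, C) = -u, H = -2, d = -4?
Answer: 42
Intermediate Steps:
X(A, N) = -5 + A
X(Z(H, d), -5)*(-14) = (-5 - 1*(-2))*(-14) = (-5 + 2)*(-14) = -3*(-14) = 42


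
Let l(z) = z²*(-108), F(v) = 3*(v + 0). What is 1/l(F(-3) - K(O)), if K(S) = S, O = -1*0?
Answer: -1/8748 ≈ -0.00011431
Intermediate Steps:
O = 0
F(v) = 3*v
l(z) = -108*z²
1/l(F(-3) - K(O)) = 1/(-108*(3*(-3) - 1*0)²) = 1/(-108*(-9 + 0)²) = 1/(-108*(-9)²) = 1/(-108*81) = 1/(-8748) = -1/8748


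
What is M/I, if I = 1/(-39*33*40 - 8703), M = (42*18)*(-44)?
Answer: 2001927312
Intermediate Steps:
M = -33264 (M = 756*(-44) = -33264)
I = -1/60183 (I = 1/(-1287*40 - 8703) = 1/(-51480 - 8703) = 1/(-60183) = -1/60183 ≈ -1.6616e-5)
M/I = -33264/(-1/60183) = -33264*(-60183) = 2001927312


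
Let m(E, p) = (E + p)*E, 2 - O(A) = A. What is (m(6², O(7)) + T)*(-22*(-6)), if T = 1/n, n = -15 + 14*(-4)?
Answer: 10459020/71 ≈ 1.4731e+5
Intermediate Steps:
O(A) = 2 - A
n = -71 (n = -15 - 56 = -71)
m(E, p) = E*(E + p)
T = -1/71 (T = 1/(-71) = -1/71 ≈ -0.014085)
(m(6², O(7)) + T)*(-22*(-6)) = (6²*(6² + (2 - 1*7)) - 1/71)*(-22*(-6)) = (36*(36 + (2 - 7)) - 1/71)*132 = (36*(36 - 5) - 1/71)*132 = (36*31 - 1/71)*132 = (1116 - 1/71)*132 = (79235/71)*132 = 10459020/71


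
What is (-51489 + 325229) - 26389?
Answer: 247351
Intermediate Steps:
(-51489 + 325229) - 26389 = 273740 - 26389 = 247351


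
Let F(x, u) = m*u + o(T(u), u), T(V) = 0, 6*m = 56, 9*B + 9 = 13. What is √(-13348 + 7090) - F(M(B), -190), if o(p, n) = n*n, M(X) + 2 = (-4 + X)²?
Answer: -102980/3 + I*√6258 ≈ -34327.0 + 79.108*I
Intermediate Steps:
B = 4/9 (B = -1 + (⅑)*13 = -1 + 13/9 = 4/9 ≈ 0.44444)
m = 28/3 (m = (⅙)*56 = 28/3 ≈ 9.3333)
M(X) = -2 + (-4 + X)²
o(p, n) = n²
F(x, u) = u² + 28*u/3 (F(x, u) = 28*u/3 + u² = u² + 28*u/3)
√(-13348 + 7090) - F(M(B), -190) = √(-13348 + 7090) - (-190)*(28 + 3*(-190))/3 = √(-6258) - (-190)*(28 - 570)/3 = I*√6258 - (-190)*(-542)/3 = I*√6258 - 1*102980/3 = I*√6258 - 102980/3 = -102980/3 + I*√6258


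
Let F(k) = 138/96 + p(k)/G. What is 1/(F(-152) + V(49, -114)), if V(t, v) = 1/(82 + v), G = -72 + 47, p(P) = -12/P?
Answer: 15200/21327 ≈ 0.71271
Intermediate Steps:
G = -25
F(k) = 23/16 + 12/(25*k) (F(k) = 138/96 - 12/k/(-25) = 138*(1/96) - 12/k*(-1/25) = 23/16 + 12/(25*k))
1/(F(-152) + V(49, -114)) = 1/((1/400)*(192 + 575*(-152))/(-152) + 1/(82 - 114)) = 1/((1/400)*(-1/152)*(192 - 87400) + 1/(-32)) = 1/((1/400)*(-1/152)*(-87208) - 1/32) = 1/(10901/7600 - 1/32) = 1/(21327/15200) = 15200/21327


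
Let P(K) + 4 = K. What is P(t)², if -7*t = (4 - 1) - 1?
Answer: 900/49 ≈ 18.367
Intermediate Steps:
t = -2/7 (t = -((4 - 1) - 1)/7 = -(3 - 1)/7 = -⅐*2 = -2/7 ≈ -0.28571)
P(K) = -4 + K
P(t)² = (-4 - 2/7)² = (-30/7)² = 900/49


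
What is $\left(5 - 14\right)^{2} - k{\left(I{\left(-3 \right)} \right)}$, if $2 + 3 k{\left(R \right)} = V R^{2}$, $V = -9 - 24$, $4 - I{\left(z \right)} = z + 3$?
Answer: $\frac{773}{3} \approx 257.67$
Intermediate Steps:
$I{\left(z \right)} = 1 - z$ ($I{\left(z \right)} = 4 - \left(z + 3\right) = 4 - \left(3 + z\right) = 1 - z$)
$V = -33$
$k{\left(R \right)} = - \frac{2}{3} - 11 R^{2}$ ($k{\left(R \right)} = - \frac{2}{3} + \frac{\left(-33\right) R^{2}}{3} = - \frac{2}{3} - 11 R^{2}$)
$\left(5 - 14\right)^{2} - k{\left(I{\left(-3 \right)} \right)} = \left(5 - 14\right)^{2} - \left(- \frac{2}{3} - 11 \left(1 - -3\right)^{2}\right) = \left(-9\right)^{2} - \left(- \frac{2}{3} - 11 \left(1 + 3\right)^{2}\right) = 81 - \left(- \frac{2}{3} - 11 \cdot 4^{2}\right) = 81 - \left(- \frac{2}{3} - 176\right) = 81 - - \frac{530}{3} = 81 + \frac{530}{3} = \frac{773}{3}$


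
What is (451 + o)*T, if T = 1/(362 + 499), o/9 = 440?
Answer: 4411/861 ≈ 5.1231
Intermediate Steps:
o = 3960 (o = 9*440 = 3960)
T = 1/861 ≈ 0.0011614
(451 + o)*T = (451 + 3960)*(1/861) = 4411*(1/861) = 4411/861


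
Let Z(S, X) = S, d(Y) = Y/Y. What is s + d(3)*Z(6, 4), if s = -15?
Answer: -9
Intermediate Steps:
d(Y) = 1
s + d(3)*Z(6, 4) = -15 + 1*6 = -15 + 6 = -9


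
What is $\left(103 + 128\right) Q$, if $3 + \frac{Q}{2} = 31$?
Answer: $12936$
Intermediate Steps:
$Q = 56$ ($Q = -6 + 2 \cdot 31 = -6 + 62 = 56$)
$\left(103 + 128\right) Q = \left(103 + 128\right) 56 = 231 \cdot 56 = 12936$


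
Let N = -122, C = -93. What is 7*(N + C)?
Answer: -1505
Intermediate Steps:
7*(N + C) = 7*(-122 - 93) = 7*(-215) = -1505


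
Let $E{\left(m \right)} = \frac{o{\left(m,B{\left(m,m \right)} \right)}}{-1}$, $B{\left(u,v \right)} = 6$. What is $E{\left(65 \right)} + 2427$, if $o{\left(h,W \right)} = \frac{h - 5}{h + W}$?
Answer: $\frac{172257}{71} \approx 2426.2$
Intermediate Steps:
$o{\left(h,W \right)} = \frac{-5 + h}{W + h}$
$E{\left(m \right)} = - \frac{-5 + m}{6 + m}$ ($E{\left(m \right)} = \frac{\frac{1}{6 + m} \left(-5 + m\right)}{-1} = \frac{-5 + m}{6 + m} \left(-1\right) = - \frac{-5 + m}{6 + m}$)
$E{\left(65 \right)} + 2427 = \frac{5 - 65}{6 + 65} + 2427 = \frac{5 - 65}{71} + 2427 = \frac{1}{71} \left(-60\right) + 2427 = - \frac{60}{71} + 2427 = \frac{172257}{71}$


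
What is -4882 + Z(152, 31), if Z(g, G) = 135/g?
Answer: -741929/152 ≈ -4881.1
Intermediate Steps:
-4882 + Z(152, 31) = -4882 + 135/152 = -741929/152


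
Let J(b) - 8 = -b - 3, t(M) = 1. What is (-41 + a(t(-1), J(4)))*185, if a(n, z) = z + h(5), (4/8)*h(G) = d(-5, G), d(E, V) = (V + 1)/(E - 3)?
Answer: -15355/2 ≈ -7677.5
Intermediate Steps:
d(E, V) = (1 + V)/(-3 + E)
h(G) = -¼ - G/4 (h(G) = 2*((1 + G)/(-3 - 5)) = 2*((1 + G)/(-8)) = 2*(-(1 + G)/8) = 2*(-⅛ - G/8) = -¼ - G/4)
J(b) = 5 - b (J(b) = 8 + (-b - 3) = 8 + (-3 - b) = 5 - b)
a(n, z) = -3/2 + z (a(n, z) = z + (-¼ - ¼*5) = z + (-¼ - 5/4) = z - 3/2 = -3/2 + z)
(-41 + a(t(-1), J(4)))*185 = (-41 + (-3/2 + (5 - 1*4)))*185 = (-41 + (-3/2 + (5 - 4)))*185 = (-41 + (-3/2 + 1))*185 = (-41 - ½)*185 = -83/2*185 = -15355/2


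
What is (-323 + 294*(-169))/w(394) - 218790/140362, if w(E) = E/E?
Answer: -3509791024/70181 ≈ -50011.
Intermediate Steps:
w(E) = 1
(-323 + 294*(-169))/w(394) - 218790/140362 = (-323 + 294*(-169))/1 - 218790/140362 = (-323 - 49686)*1 - 218790*1/140362 = -50009*1 - 109395/70181 = -50009 - 109395/70181 = -3509791024/70181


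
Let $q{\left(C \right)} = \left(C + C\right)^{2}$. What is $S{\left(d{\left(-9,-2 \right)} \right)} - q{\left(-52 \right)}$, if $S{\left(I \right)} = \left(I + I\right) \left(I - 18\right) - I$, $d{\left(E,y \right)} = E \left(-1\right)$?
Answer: $-10987$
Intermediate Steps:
$d{\left(E,y \right)} = - E$
$q{\left(C \right)} = 4 C^{2}$ ($q{\left(C \right)} = \left(2 C\right)^{2} = 4 C^{2}$)
$S{\left(I \right)} = - I + 2 I \left(-18 + I\right)$ ($S{\left(I \right)} = 2 I \left(-18 + I\right) - I = - I + 2 I \left(-18 + I\right)$)
$S{\left(d{\left(-9,-2 \right)} \right)} - q{\left(-52 \right)} = \left(-1\right) \left(-9\right) \left(-37 + 2 \left(\left(-1\right) \left(-9\right)\right)\right) - 4 \left(-52\right)^{2} = 9 \left(-37 + 2 \cdot 9\right) - 4 \cdot 2704 = 9 \left(-37 + 18\right) - 10816 = 9 \left(-19\right) - 10816 = -171 - 10816 = -10987$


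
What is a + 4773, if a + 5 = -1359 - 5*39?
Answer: 3214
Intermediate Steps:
a = -1559 (a = -5 + (-1359 - 5*39) = -5 + (-1359 - 1*195) = -5 + (-1359 - 195) = -5 - 1554 = -1559)
a + 4773 = -1559 + 4773 = 3214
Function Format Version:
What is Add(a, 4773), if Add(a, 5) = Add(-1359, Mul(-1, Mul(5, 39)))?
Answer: 3214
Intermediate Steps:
a = -1559 (a = Add(-5, Add(-1359, Mul(-1, Mul(5, 39)))) = Add(-5, Add(-1359, Mul(-1, 195))) = Add(-5, Add(-1359, -195)) = Add(-5, -1554) = -1559)
Add(a, 4773) = Add(-1559, 4773) = 3214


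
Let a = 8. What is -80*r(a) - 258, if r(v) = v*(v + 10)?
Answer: -11778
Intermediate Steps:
r(v) = v*(10 + v)
-80*r(a) - 258 = -640*(10 + 8) - 258 = -640*18 - 258 = -80*144 - 258 = -11520 - 258 = -11778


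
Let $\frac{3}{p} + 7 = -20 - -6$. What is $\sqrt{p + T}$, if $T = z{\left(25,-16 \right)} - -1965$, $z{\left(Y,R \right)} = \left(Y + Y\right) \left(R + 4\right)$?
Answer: $\frac{\sqrt{66878}}{7} \approx 36.944$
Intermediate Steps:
$z{\left(Y,R \right)} = 2 Y \left(4 + R\right)$
$p = - \frac{1}{7}$ ($p = \frac{3}{-7 - 14} = \frac{3}{-21} = 3 \left(- \frac{1}{21}\right) = - \frac{1}{7} \approx -0.14286$)
$T = 1365$ ($T = 2 \cdot 25 \left(4 - 16\right) - -1965 = 2 \cdot 25 \left(-12\right) + 1965 = -600 + 1965 = 1365$)
$\sqrt{p + T} = \sqrt{- \frac{1}{7} + 1365} = \sqrt{\frac{9554}{7}} = \frac{\sqrt{66878}}{7}$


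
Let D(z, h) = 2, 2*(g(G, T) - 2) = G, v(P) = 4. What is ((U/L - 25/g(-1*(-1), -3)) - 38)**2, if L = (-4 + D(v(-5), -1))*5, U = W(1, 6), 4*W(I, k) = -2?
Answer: 919681/400 ≈ 2299.2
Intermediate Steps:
W(I, k) = -1/2 (W(I, k) = (1/4)*(-2) = -1/2)
g(G, T) = 2 + G/2
U = -1/2 ≈ -0.50000
L = -10 (L = (-4 + 2)*5 = -2*5 = -10)
((U/L - 25/g(-1*(-1), -3)) - 38)**2 = ((-1/2/(-10) - 25/(2 + (-1*(-1))/2)) - 38)**2 = ((-1/2*(-1/10) - 25/(2 + (1/2)*1)) - 38)**2 = ((1/20 - 25/(2 + 1/2)) - 38)**2 = ((1/20 - 25/5/2) - 38)**2 = ((1/20 - 25*2/5) - 38)**2 = ((1/20 - 10) - 38)**2 = (-199/20 - 38)**2 = (-959/20)**2 = 919681/400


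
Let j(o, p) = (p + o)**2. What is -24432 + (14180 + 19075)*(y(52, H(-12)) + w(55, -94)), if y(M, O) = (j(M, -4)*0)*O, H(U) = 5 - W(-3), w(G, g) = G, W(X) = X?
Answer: 1804593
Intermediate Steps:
j(o, p) = (o + p)**2
H(U) = 8 (H(U) = 5 - 1*(-3) = 5 + 3 = 8)
y(M, O) = 0 (y(M, O) = ((M - 4)**2*0)*O = ((-4 + M)**2*0)*O = 0*O = 0)
-24432 + (14180 + 19075)*(y(52, H(-12)) + w(55, -94)) = -24432 + (14180 + 19075)*(0 + 55) = -24432 + 33255*55 = -24432 + 1829025 = 1804593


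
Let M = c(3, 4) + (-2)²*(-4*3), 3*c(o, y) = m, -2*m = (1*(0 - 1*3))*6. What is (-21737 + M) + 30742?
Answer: 8960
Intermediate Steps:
m = 9 (m = -1*(0 - 1*3)*6/2 = -1*(0 - 3)*6/2 = -1*(-3)*6/2 = -(-3)*6/2 = -½*(-18) = 9)
c(o, y) = 3 (c(o, y) = (⅓)*9 = 3)
M = -45 (M = 3 + (-2)²*(-4*3) = 3 + 4*(-12) = 3 - 48 = -45)
(-21737 + M) + 30742 = (-21737 - 45) + 30742 = -21782 + 30742 = 8960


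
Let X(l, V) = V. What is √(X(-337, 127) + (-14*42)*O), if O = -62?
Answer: √36583 ≈ 191.27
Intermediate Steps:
√(X(-337, 127) + (-14*42)*O) = √(127 - 14*42*(-62)) = √(127 - 588*(-62)) = √(127 + 36456) = √36583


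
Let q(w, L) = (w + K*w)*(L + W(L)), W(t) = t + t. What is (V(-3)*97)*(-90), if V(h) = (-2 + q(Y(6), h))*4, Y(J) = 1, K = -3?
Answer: -558720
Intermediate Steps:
W(t) = 2*t
q(w, L) = -6*L*w (q(w, L) = (w - 3*w)*(L + 2*L) = (-2*w)*(3*L) = -6*L*w)
V(h) = -8 - 24*h (V(h) = (-2 - 6*h*1)*4 = (-2 - 6*h)*4 = -8 - 24*h)
(V(-3)*97)*(-90) = ((-8 - 24*(-3))*97)*(-90) = ((-8 + 72)*97)*(-90) = (64*97)*(-90) = 6208*(-90) = -558720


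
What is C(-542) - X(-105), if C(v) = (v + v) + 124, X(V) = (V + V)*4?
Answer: -120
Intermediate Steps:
X(V) = 8*V (X(V) = (2*V)*4 = 8*V)
C(v) = 124 + 2*v (C(v) = 2*v + 124 = 124 + 2*v)
C(-542) - X(-105) = (124 + 2*(-542)) - 8*(-105) = (124 - 1084) - 1*(-840) = -960 + 840 = -120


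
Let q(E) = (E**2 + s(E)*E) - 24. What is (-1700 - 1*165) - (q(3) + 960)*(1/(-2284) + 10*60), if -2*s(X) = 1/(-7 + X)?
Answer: -10398404917/18272 ≈ -5.6909e+5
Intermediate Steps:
s(X) = -1/(2*(-7 + X))
q(E) = -24 + E**2 - E/(-14 + 2*E) (q(E) = (E**2 + (-1/(-14 + 2*E))*E) - 24 = (E**2 - E/(-14 + 2*E)) - 24 = -24 + E**2 - E/(-14 + 2*E))
(-1700 - 1*165) - (q(3) + 960)*(1/(-2284) + 10*60) = (-1700 - 1*165) - ((-1/2*3 + (-24 + 3**2)*(-7 + 3))/(-7 + 3) + 960)*(1/(-2284) + 10*60) = (-1700 - 165) - ((-3/2 + (-24 + 9)*(-4))/(-4) + 960)*(-1/2284 + 600) = -1865 - (-(-3/2 - 15*(-4))/4 + 960)*1370399/2284 = -1865 - (-(-3/2 + 60)/4 + 960)*1370399/2284 = -1865 - (-1/4*117/2 + 960)*1370399/2284 = -1865 - (-117/8 + 960)*1370399/2284 = -1865 - 7563*1370399/(8*2284) = -1865 - 1*10364327637/18272 = -1865 - 10364327637/18272 = -10398404917/18272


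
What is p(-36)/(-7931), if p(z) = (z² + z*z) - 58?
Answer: -362/1133 ≈ -0.31951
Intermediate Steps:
p(z) = -58 + 2*z² (p(z) = (z² + z²) - 58 = 2*z² - 58 = -58 + 2*z²)
p(-36)/(-7931) = (-58 + 2*(-36)²)/(-7931) = (-58 + 2*1296)*(-1/7931) = (-58 + 2592)*(-1/7931) = 2534*(-1/7931) = -362/1133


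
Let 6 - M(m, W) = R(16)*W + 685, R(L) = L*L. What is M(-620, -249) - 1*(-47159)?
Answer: 110224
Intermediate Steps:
R(L) = L²
M(m, W) = -679 - 256*W (M(m, W) = 6 - (16²*W + 685) = 6 - (256*W + 685) = 6 - (685 + 256*W) = 6 + (-685 - 256*W) = -679 - 256*W)
M(-620, -249) - 1*(-47159) = (-679 - 256*(-249)) - 1*(-47159) = (-679 + 63744) + 47159 = 63065 + 47159 = 110224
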